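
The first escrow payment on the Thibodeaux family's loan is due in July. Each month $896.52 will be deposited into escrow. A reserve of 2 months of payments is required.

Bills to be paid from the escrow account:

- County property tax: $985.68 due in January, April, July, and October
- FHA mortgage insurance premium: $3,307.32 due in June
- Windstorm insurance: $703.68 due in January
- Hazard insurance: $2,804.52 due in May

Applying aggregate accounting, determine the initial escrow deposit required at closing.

Cushion = 2 × $896.52 = $1,793.04
Trial balance (start $0, +$896.52 each month, − disbursements):
  Jul: +$896.52 − $985.68 → -$89.16
  Aug: +$896.52 → $807.36
  Sep: +$896.52 → $1,703.88
  Oct: +$896.52 − $985.68 → $1,614.72
  Nov: +$896.52 → $2,511.24
  Dec: +$896.52 → $3,407.76
  Jan: +$896.52 − $1,689.36 → $2,614.92
  Feb: +$896.52 → $3,511.44
  Mar: +$896.52 → $4,407.96
  Apr: +$896.52 − $985.68 → $4,318.80
  May: +$896.52 − $2,804.52 → $2,410.80
  Jun: +$896.52 − $3,307.32 → $0.00
Lowest trial balance = -$89.16 (Jul)
Initial deposit = cushion − low point = $1,793.04 − (-$89.16) = $1,882.20

$1,882.20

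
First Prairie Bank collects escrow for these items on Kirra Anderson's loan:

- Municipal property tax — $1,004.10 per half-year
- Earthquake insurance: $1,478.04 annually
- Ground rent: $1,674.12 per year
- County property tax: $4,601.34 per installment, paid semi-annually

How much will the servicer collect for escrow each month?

$1,196.92

Municipal property tax — $1,004.10 × 2 = $2,008.20/yr
Earthquake insurance — $1,478.04/yr
Ground rent — $1,674.12/yr
County property tax — $4,601.34 × 2 = $9,202.68/yr
Annual escrow total = $2,008.20 + $1,478.04 + $1,674.12 + $9,202.68 = $14,363.04
Monthly escrow = $14,363.04 ÷ 12 = $1,196.92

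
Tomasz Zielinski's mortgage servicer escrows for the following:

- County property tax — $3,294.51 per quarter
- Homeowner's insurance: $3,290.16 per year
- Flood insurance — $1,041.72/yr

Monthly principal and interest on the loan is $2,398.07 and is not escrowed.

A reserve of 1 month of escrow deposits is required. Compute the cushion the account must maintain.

County property tax — $3,294.51 × 4 = $13,178.04 per year
Homeowner's insurance — $3,290.16 per year
Flood insurance — $1,041.72 per year
Combined annual = $13,178.04 + $3,290.16 + $1,041.72 = $17,509.92
Per month = $17,509.92 ÷ 12 = $1,459.16
Required cushion = 1 × $1,459.16 = $1,459.16

$1,459.16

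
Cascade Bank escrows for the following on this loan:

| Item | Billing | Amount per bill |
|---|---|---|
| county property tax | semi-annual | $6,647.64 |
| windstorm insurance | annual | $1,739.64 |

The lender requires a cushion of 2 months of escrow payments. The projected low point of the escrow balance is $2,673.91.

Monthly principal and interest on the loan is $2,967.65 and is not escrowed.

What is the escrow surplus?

County property tax — $6,647.64 × 2 = $13,295.28 per year
Windstorm insurance — $1,739.64 per year
Total per year = $15,034.92
Base monthly escrow = $15,034.92 / 12 = $1,252.91
Required reserve = 2 × $1,252.91 = $2,505.82
Excess over cushion: $2,673.91 − $2,505.82 = $168.09

$168.09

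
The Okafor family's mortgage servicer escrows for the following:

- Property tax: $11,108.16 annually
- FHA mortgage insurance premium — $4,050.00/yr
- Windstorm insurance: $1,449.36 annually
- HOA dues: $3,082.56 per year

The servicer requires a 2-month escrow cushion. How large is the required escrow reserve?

Property tax = $11,108.16 per year
FHA mortgage insurance premium = $4,050.00 per year
Windstorm insurance = $1,449.36 per year
HOA dues = $3,082.56 per year
Yearly total = $19,690.08
Per month = $19,690.08 / 12 = $1,640.84
Required cushion = 2 × $1,640.84 = $3,281.68

$3,281.68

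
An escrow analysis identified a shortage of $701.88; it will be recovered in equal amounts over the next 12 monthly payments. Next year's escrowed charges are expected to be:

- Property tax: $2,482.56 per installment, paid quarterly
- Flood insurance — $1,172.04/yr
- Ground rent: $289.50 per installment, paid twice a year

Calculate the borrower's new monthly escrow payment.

Property tax — $2,482.56 × 4 = $9,930.24
Flood insurance — $1,172.04
Ground rent — $289.50 × 2 = $579.00
Total annual escrow = $9,930.24 + $1,172.04 + $579.00 = $11,681.28
Monthly = $11,681.28 / 12 = $973.44
Shortage per month = $701.88 ÷ 12 = $58.49
Adjusted monthly = $973.44 + $58.49 = $1,031.93

$1,031.93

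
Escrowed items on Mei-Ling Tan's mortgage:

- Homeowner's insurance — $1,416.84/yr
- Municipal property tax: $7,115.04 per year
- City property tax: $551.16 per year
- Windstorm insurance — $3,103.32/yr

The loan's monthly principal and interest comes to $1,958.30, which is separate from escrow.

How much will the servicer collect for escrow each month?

$1,015.53

Homeowner's insurance: $1,416.84/yr
Municipal property tax: $7,115.04/yr
City property tax: $551.16/yr
Windstorm insurance: $3,103.32/yr
Total per year = $1,416.84 + $7,115.04 + $551.16 + $3,103.32 = $12,186.36
Monthly escrow = $12,186.36 / 12 = $1,015.53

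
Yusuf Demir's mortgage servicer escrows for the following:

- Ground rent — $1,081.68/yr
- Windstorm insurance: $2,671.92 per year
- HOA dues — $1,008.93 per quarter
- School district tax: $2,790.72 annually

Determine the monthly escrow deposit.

Ground rent — $1,081.68/yr
Windstorm insurance — $2,671.92/yr
HOA dues — $1,008.93 × 4 = $4,035.72/yr
School district tax — $2,790.72/yr
Total annual escrow = $1,081.68 + $2,671.92 + $4,035.72 + $2,790.72 = $10,580.04
Per month = $10,580.04 ÷ 12 = $881.67

$881.67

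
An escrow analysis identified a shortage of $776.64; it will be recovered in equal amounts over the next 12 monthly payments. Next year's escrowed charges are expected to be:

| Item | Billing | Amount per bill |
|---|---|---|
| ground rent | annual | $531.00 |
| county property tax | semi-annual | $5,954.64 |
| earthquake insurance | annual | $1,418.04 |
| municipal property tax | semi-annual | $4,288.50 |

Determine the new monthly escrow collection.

Ground rent — $531.00 annually
County property tax — $5,954.64 × 2 = $11,909.28 annually
Earthquake insurance — $1,418.04 annually
Municipal property tax — $4,288.50 × 2 = $8,577.00 annually
Total annual escrow = $22,435.32
Base monthly escrow = $22,435.32 ÷ 12 = $1,869.61
Shortage per month = $776.64 / 12 = $64.72
Adjusted monthly = $1,869.61 + $64.72 = $1,934.33

$1,934.33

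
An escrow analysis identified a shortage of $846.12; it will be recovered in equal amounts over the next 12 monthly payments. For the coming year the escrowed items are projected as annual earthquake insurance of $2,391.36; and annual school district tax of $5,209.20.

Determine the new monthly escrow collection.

$703.89

Earthquake insurance: $2,391.36 annually
School district tax: $5,209.20 annually
Total per year = $2,391.36 + $5,209.20 = $7,600.56
Monthly escrow = $7,600.56 / 12 = $633.38
Shortage spread = $846.12 / 12 = $70.51/mo
Adjusted monthly = $633.38 + $70.51 = $703.89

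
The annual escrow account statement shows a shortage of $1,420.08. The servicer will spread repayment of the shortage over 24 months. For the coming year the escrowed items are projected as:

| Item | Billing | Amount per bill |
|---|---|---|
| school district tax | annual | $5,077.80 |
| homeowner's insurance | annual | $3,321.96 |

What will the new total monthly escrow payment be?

School district tax = $5,077.80 per year
Homeowner's insurance = $3,321.96 per year
Combined annual = $8,399.76
Monthly = $8,399.76 ÷ 12 = $699.98
Shortage spread = $1,420.08 / 24 = $59.17/mo
New monthly escrow = $699.98 + $59.17 = $759.15

$759.15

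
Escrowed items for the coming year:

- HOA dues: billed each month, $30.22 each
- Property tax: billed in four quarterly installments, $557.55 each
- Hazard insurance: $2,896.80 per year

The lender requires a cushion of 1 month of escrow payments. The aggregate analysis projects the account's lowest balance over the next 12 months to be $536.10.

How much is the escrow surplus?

HOA dues: $30.22 × 12 = $362.64 per year
Property tax: $557.55 × 4 = $2,230.20 per year
Hazard insurance: $2,896.80 per year
Total annual escrow = $362.64 + $2,230.20 + $2,896.80 = $5,489.64
Per month = $5,489.64 / 12 = $457.47
Cushion = 1 × $457.47 = $457.47
Excess over cushion: $536.10 − $457.47 = $78.63

$78.63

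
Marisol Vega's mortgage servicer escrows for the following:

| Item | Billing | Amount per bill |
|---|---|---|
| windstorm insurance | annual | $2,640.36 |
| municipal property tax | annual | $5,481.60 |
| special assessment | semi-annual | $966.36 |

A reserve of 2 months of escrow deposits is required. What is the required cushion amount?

Windstorm insurance = $2,640.36/yr
Municipal property tax = $5,481.60/yr
Special assessment = $966.36 × 2 = $1,932.72/yr
Total per year = $2,640.36 + $5,481.60 + $1,932.72 = $10,054.68
Base monthly escrow = $10,054.68 ÷ 12 = $837.89
Required cushion = 2 × $837.89 = $1,675.78

$1,675.78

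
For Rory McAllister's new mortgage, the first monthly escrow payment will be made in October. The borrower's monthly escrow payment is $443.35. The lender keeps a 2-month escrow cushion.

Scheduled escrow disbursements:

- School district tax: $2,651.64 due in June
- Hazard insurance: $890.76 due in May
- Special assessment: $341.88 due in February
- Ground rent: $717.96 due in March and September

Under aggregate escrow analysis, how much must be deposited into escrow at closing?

Cushion = 2 × $443.35 = $886.70
Trial balance (start $0, +$443.35 each month, − disbursements):
  Oct: +$443.35 → $443.35
  Nov: +$443.35 → $886.70
  Dec: +$443.35 → $1,330.05
  Jan: +$443.35 → $1,773.40
  Feb: +$443.35 − $341.88 → $1,874.87
  Mar: +$443.35 − $717.96 → $1,600.26
  Apr: +$443.35 → $2,043.61
  May: +$443.35 − $890.76 → $1,596.20
  Jun: +$443.35 − $2,651.64 → -$612.09
  Jul: +$443.35 → -$168.74
  Aug: +$443.35 → $274.61
  Sep: +$443.35 − $717.96 → $0.00
Lowest trial balance = -$612.09 (Jun)
Initial deposit = cushion − low point = $886.70 − (-$612.09) = $1,498.79

$1,498.79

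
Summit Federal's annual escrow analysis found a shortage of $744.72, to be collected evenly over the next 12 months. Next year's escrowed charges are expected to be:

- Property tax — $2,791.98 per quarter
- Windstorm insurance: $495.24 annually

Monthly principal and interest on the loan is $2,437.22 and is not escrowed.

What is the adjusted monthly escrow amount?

Property tax: $2,791.98 × 4 = $11,167.92
Windstorm insurance: $495.24
Total per year = $11,167.92 + $495.24 = $11,663.16
Monthly = $11,663.16 / 12 = $971.93
Shortage per month = $744.72 / 12 = $62.06
New monthly escrow = $971.93 + $62.06 = $1,033.99

$1,033.99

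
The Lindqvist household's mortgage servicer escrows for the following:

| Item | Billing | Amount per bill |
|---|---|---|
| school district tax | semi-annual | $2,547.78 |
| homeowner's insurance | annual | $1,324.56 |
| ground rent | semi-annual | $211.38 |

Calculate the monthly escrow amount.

$570.24

School district tax = $2,547.78 × 2 = $5,095.56 annually
Homeowner's insurance = $1,324.56 annually
Ground rent = $211.38 × 2 = $422.76 annually
Yearly total = $5,095.56 + $1,324.56 + $422.76 = $6,842.88
Monthly escrow = $6,842.88 ÷ 12 = $570.24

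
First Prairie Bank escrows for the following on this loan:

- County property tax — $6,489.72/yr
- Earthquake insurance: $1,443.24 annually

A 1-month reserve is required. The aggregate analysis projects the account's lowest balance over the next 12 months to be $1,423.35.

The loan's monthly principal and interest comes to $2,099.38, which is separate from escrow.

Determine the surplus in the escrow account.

$762.27

County property tax: $6,489.72 annually
Earthquake insurance: $1,443.24 annually
Total annual escrow = $6,489.72 + $1,443.24 = $7,932.96
Monthly = $7,932.96 / 12 = $661.08
Required cushion = 1 × $661.08 = $661.08
Surplus = $1,423.35 − $661.08 = $762.27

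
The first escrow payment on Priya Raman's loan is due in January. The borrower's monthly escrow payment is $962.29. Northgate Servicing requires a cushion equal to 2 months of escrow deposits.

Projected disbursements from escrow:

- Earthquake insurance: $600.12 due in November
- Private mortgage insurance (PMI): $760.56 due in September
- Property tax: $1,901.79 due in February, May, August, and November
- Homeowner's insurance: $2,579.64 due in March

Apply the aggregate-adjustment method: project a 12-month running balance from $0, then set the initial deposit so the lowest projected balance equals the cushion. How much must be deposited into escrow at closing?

Cushion = 2 × $962.29 = $1,924.58
Trial balance (start $0, +$962.29 each month, − disbursements):
  Jan: +$962.29 → $962.29
  Feb: +$962.29 − $1,901.79 → $22.79
  Mar: +$962.29 − $2,579.64 → -$1,594.56
  Apr: +$962.29 → -$632.27
  May: +$962.29 − $1,901.79 → -$1,571.77
  Jun: +$962.29 → -$609.48
  Jul: +$962.29 → $352.81
  Aug: +$962.29 − $1,901.79 → -$586.69
  Sep: +$962.29 − $760.56 → -$384.96
  Oct: +$962.29 → $577.33
  Nov: +$962.29 − $2,501.91 → -$962.29
  Dec: +$962.29 → $0.00
Lowest trial balance = -$1,594.56 (Mar)
Initial deposit = cushion − low point = $1,924.58 − (-$1,594.56) = $3,519.14

$3,519.14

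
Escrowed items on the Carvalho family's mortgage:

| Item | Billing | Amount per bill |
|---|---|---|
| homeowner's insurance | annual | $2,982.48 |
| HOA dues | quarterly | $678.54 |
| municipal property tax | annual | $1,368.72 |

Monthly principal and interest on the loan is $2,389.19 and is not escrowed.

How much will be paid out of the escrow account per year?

$7,065.36

Homeowner's insurance = $2,982.48
HOA dues = $678.54 × 4 = $2,714.16
Municipal property tax = $1,368.72
Total annual escrow = $2,982.48 + $2,714.16 + $1,368.72 = $7,065.36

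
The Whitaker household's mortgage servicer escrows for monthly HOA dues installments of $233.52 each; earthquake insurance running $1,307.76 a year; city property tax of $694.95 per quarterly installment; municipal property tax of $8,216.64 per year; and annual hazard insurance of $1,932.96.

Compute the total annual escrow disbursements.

$17,039.40

HOA dues = $233.52 × 12 = $2,802.24 annually
Earthquake insurance = $1,307.76 annually
City property tax = $694.95 × 4 = $2,779.80 annually
Municipal property tax = $8,216.64 annually
Hazard insurance = $1,932.96 annually
Annual escrow total = $17,039.40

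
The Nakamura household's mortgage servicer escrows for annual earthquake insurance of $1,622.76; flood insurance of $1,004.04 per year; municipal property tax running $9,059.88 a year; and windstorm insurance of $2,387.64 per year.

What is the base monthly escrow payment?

Earthquake insurance — $1,622.76 annually
Flood insurance — $1,004.04 annually
Municipal property tax — $9,059.88 annually
Windstorm insurance — $2,387.64 annually
Total per year = $14,074.32
Base monthly escrow = $14,074.32 ÷ 12 = $1,172.86

$1,172.86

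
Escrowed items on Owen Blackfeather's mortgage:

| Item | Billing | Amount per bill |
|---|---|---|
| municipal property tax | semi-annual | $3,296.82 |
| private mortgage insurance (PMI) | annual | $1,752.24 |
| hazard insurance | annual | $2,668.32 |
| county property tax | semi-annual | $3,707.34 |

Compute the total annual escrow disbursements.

Municipal property tax = $3,296.82 × 2 = $6,593.64 annually
Private mortgage insurance (PMI) = $1,752.24 annually
Hazard insurance = $2,668.32 annually
County property tax = $3,707.34 × 2 = $7,414.68 annually
Yearly total = $6,593.64 + $1,752.24 + $2,668.32 + $7,414.68 = $18,428.88

$18,428.88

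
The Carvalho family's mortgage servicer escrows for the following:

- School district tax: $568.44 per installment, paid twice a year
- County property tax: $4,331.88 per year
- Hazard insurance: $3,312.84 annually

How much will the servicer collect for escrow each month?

School district tax: $568.44 × 2 = $1,136.88 per year
County property tax: $4,331.88 per year
Hazard insurance: $3,312.84 per year
Annual escrow total = $1,136.88 + $4,331.88 + $3,312.84 = $8,781.60
Per month = $8,781.60 ÷ 12 = $731.80

$731.80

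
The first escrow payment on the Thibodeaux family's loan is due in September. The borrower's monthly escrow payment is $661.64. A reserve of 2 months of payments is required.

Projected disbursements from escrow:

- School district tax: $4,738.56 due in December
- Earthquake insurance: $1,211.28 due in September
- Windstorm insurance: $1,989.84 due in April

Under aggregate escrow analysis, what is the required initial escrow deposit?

Cushion = 2 × $661.64 = $1,323.28
Trial balance (start $0, +$661.64 each month, − disbursements):
  Sep: +$661.64 − $1,211.28 → -$549.64
  Oct: +$661.64 → $112.00
  Nov: +$661.64 → $773.64
  Dec: +$661.64 − $4,738.56 → -$3,303.28
  Jan: +$661.64 → -$2,641.64
  Feb: +$661.64 → -$1,980.00
  Mar: +$661.64 → -$1,318.36
  Apr: +$661.64 − $1,989.84 → -$2,646.56
  May: +$661.64 → -$1,984.92
  Jun: +$661.64 → -$1,323.28
  Jul: +$661.64 → -$661.64
  Aug: +$661.64 → $0.00
Lowest trial balance = -$3,303.28 (Dec)
Initial deposit = cushion − low point = $1,323.28 − (-$3,303.28) = $4,626.56

$4,626.56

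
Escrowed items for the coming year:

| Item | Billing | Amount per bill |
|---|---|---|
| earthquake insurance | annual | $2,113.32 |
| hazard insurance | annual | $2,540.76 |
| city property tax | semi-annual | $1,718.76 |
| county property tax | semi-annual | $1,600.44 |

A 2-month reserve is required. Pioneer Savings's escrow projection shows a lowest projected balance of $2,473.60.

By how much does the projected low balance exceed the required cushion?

$591.52

Earthquake insurance: $2,113.32 annually
Hazard insurance: $2,540.76 annually
City property tax: $1,718.76 × 2 = $3,437.52 annually
County property tax: $1,600.44 × 2 = $3,200.88 annually
Combined annual = $2,113.32 + $2,540.76 + $3,437.52 + $3,200.88 = $11,292.48
Per month = $11,292.48 ÷ 12 = $941.04
Required cushion = 2 × $941.04 = $1,882.08
Excess over cushion: $2,473.60 − $1,882.08 = $591.52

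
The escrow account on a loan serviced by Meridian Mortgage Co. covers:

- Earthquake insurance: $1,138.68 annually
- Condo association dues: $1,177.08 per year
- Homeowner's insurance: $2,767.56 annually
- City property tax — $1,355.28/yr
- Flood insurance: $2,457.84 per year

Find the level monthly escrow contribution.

$741.37

Earthquake insurance — $1,138.68
Condo association dues — $1,177.08
Homeowner's insurance — $2,767.56
City property tax — $1,355.28
Flood insurance — $2,457.84
Yearly total = $1,138.68 + $1,177.08 + $2,767.56 + $1,355.28 + $2,457.84 = $8,896.44
Base monthly escrow = $8,896.44 ÷ 12 = $741.37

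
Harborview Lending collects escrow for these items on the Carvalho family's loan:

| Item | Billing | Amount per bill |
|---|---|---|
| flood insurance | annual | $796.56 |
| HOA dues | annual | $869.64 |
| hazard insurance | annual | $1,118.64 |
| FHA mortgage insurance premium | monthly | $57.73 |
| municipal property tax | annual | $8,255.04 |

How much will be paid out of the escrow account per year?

$11,732.64

Flood insurance = $796.56 per year
HOA dues = $869.64 per year
Hazard insurance = $1,118.64 per year
FHA mortgage insurance premium = $57.73 × 12 = $692.76 per year
Municipal property tax = $8,255.04 per year
Total per year = $11,732.64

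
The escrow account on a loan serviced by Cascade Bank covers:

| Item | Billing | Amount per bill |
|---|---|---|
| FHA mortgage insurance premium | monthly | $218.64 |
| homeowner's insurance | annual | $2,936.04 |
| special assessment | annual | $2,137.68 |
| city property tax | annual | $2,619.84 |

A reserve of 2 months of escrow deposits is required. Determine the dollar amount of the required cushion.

FHA mortgage insurance premium — $218.64 × 12 = $2,623.68
Homeowner's insurance — $2,936.04
Special assessment — $2,137.68
City property tax — $2,619.84
Total annual escrow = $10,317.24
Monthly escrow = $10,317.24 / 12 = $859.77
Cushion = 2 × $859.77 = $1,719.54

$1,719.54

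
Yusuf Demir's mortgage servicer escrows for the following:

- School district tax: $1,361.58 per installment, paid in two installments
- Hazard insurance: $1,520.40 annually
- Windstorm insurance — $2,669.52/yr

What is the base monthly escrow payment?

School district tax — $1,361.58 × 2 = $2,723.16 annually
Hazard insurance — $1,520.40 annually
Windstorm insurance — $2,669.52 annually
Yearly total = $6,913.08
Monthly = $6,913.08 / 12 = $576.09

$576.09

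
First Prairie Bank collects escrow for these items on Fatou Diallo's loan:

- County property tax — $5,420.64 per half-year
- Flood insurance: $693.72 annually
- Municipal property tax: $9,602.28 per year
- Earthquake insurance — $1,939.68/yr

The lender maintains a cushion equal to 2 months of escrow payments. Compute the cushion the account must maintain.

$3,846.16

County property tax: $5,420.64 × 2 = $10,841.28
Flood insurance: $693.72
Municipal property tax: $9,602.28
Earthquake insurance: $1,939.68
Combined annual = $10,841.28 + $693.72 + $9,602.28 + $1,939.68 = $23,076.96
Monthly = $23,076.96 / 12 = $1,923.08
Cushion = 2 × $1,923.08 = $3,846.16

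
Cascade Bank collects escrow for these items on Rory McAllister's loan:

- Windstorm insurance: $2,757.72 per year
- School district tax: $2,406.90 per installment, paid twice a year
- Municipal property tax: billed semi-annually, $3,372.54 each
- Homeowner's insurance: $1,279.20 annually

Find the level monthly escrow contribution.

$1,299.65

Windstorm insurance — $2,757.72 per year
School district tax — $2,406.90 × 2 = $4,813.80 per year
Municipal property tax — $3,372.54 × 2 = $6,745.08 per year
Homeowner's insurance — $1,279.20 per year
Annual escrow total = $15,595.80
Monthly = $15,595.80 ÷ 12 = $1,299.65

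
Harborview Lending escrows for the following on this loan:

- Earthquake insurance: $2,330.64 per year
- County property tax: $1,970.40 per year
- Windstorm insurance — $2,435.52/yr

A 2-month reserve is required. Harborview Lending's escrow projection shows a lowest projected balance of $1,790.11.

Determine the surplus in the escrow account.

Earthquake insurance = $2,330.64 per year
County property tax = $1,970.40 per year
Windstorm insurance = $2,435.52 per year
Total per year = $2,330.64 + $1,970.40 + $2,435.52 = $6,736.56
Per month = $6,736.56 / 12 = $561.38
Required reserve = 2 × $561.38 = $1,122.76
Excess over cushion: $1,790.11 − $1,122.76 = $667.35

$667.35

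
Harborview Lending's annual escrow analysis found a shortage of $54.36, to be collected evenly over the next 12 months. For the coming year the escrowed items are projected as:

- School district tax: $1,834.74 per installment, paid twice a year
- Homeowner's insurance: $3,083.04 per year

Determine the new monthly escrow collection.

$567.24

School district tax — $1,834.74 × 2 = $3,669.48
Homeowner's insurance — $3,083.04
Total annual escrow = $3,669.48 + $3,083.04 = $6,752.52
Monthly = $6,752.52 / 12 = $562.71
Shortage per month = $54.36 ÷ 12 = $4.53
New monthly escrow = $562.71 + $4.53 = $567.24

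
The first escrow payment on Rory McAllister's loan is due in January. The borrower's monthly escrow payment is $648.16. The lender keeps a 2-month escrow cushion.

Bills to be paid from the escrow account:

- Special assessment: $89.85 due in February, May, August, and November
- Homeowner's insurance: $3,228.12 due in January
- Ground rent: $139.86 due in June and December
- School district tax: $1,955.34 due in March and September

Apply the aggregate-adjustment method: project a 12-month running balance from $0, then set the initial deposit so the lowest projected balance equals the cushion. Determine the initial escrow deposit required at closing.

$4,625.15

Cushion = 2 × $648.16 = $1,296.32
Trial balance (start $0, +$648.16 each month, − disbursements):
  Jan: +$648.16 − $3,228.12 → -$2,579.96
  Feb: +$648.16 − $89.85 → -$2,021.65
  Mar: +$648.16 − $1,955.34 → -$3,328.83
  Apr: +$648.16 → -$2,680.67
  May: +$648.16 − $89.85 → -$2,122.36
  Jun: +$648.16 − $139.86 → -$1,614.06
  Jul: +$648.16 → -$965.90
  Aug: +$648.16 − $89.85 → -$407.59
  Sep: +$648.16 − $1,955.34 → -$1,714.77
  Oct: +$648.16 → -$1,066.61
  Nov: +$648.16 − $89.85 → -$508.30
  Dec: +$648.16 − $139.86 → $0.00
Lowest trial balance = -$3,328.83 (Mar)
Initial deposit = cushion − low point = $1,296.32 − (-$3,328.83) = $4,625.15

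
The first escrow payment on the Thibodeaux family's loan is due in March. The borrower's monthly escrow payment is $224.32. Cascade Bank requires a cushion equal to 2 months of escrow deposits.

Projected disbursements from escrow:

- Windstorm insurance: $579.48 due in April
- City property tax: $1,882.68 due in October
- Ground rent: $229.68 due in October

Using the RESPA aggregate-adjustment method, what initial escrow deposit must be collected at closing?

Cushion = 2 × $224.32 = $448.64
Trial balance (start $0, +$224.32 each month, − disbursements):
  Mar: +$224.32 → $224.32
  Apr: +$224.32 − $579.48 → -$130.84
  May: +$224.32 → $93.48
  Jun: +$224.32 → $317.80
  Jul: +$224.32 → $542.12
  Aug: +$224.32 → $766.44
  Sep: +$224.32 → $990.76
  Oct: +$224.32 − $2,112.36 → -$897.28
  Nov: +$224.32 → -$672.96
  Dec: +$224.32 → -$448.64
  Jan: +$224.32 → -$224.32
  Feb: +$224.32 → $0.00
Lowest trial balance = -$897.28 (Oct)
Initial deposit = cushion − low point = $448.64 − (-$897.28) = $1,345.92

$1,345.92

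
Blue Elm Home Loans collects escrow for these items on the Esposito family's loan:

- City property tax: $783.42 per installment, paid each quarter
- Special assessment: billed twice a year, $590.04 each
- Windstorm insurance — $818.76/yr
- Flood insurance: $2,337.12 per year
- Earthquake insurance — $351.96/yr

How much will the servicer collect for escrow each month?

City property tax — $783.42 × 4 = $3,133.68 per year
Special assessment — $590.04 × 2 = $1,180.08 per year
Windstorm insurance — $818.76 per year
Flood insurance — $2,337.12 per year
Earthquake insurance — $351.96 per year
Total per year = $3,133.68 + $1,180.08 + $818.76 + $2,337.12 + $351.96 = $7,821.60
Base monthly escrow = $7,821.60 ÷ 12 = $651.80

$651.80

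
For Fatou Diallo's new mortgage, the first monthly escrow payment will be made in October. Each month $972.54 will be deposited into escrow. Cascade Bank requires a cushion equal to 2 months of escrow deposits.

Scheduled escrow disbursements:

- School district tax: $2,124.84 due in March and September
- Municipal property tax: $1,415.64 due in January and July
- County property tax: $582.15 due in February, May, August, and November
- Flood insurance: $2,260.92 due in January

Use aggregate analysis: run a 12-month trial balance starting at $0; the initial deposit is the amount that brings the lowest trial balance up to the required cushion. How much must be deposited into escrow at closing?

Cushion = 2 × $972.54 = $1,945.08
Trial balance (start $0, +$972.54 each month, − disbursements):
  Oct: +$972.54 → $972.54
  Nov: +$972.54 − $582.15 → $1,362.93
  Dec: +$972.54 → $2,335.47
  Jan: +$972.54 − $3,676.56 → -$368.55
  Feb: +$972.54 − $582.15 → $21.84
  Mar: +$972.54 − $2,124.84 → -$1,130.46
  Apr: +$972.54 → -$157.92
  May: +$972.54 − $582.15 → $232.47
  Jun: +$972.54 → $1,205.01
  Jul: +$972.54 − $1,415.64 → $761.91
  Aug: +$972.54 − $582.15 → $1,152.30
  Sep: +$972.54 − $2,124.84 → $0.00
Lowest trial balance = -$1,130.46 (Mar)
Initial deposit = cushion − low point = $1,945.08 − (-$1,130.46) = $3,075.54

$3,075.54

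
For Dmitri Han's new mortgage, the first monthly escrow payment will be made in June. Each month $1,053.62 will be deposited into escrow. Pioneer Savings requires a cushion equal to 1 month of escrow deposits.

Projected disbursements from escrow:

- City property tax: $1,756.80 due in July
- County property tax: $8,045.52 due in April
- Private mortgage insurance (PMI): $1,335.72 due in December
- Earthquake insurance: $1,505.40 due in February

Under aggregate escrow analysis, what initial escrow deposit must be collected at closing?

Cushion = 1 × $1,053.62 = $1,053.62
Trial balance (start $0, +$1,053.62 each month, − disbursements):
  Jun: +$1,053.62 → $1,053.62
  Jul: +$1,053.62 − $1,756.80 → $350.44
  Aug: +$1,053.62 → $1,404.06
  Sep: +$1,053.62 → $2,457.68
  Oct: +$1,053.62 → $3,511.30
  Nov: +$1,053.62 → $4,564.92
  Dec: +$1,053.62 − $1,335.72 → $4,282.82
  Jan: +$1,053.62 → $5,336.44
  Feb: +$1,053.62 − $1,505.40 → $4,884.66
  Mar: +$1,053.62 → $5,938.28
  Apr: +$1,053.62 − $8,045.52 → -$1,053.62
  May: +$1,053.62 → $0.00
Lowest trial balance = -$1,053.62 (Apr)
Initial deposit = cushion − low point = $1,053.62 − (-$1,053.62) = $2,107.24

$2,107.24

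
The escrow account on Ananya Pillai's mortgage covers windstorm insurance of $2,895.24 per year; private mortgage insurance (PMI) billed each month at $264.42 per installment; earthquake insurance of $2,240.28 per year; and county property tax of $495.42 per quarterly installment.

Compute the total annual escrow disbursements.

$10,290.24

Windstorm insurance — $2,895.24/yr
Private mortgage insurance (PMI) — $264.42 × 12 = $3,173.04/yr
Earthquake insurance — $2,240.28/yr
County property tax — $495.42 × 4 = $1,981.68/yr
Total per year = $2,895.24 + $3,173.04 + $2,240.28 + $1,981.68 = $10,290.24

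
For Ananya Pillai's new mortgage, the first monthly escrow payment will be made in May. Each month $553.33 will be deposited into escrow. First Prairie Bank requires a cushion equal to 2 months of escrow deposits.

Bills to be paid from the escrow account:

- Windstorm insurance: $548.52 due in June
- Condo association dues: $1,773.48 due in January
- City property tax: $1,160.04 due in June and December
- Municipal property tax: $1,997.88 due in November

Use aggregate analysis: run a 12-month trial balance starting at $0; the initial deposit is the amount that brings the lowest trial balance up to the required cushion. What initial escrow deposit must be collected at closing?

$2,766.65

Cushion = 2 × $553.33 = $1,106.66
Trial balance (start $0, +$553.33 each month, − disbursements):
  May: +$553.33 → $553.33
  Jun: +$553.33 − $1,708.56 → -$601.90
  Jul: +$553.33 → -$48.57
  Aug: +$553.33 → $504.76
  Sep: +$553.33 → $1,058.09
  Oct: +$553.33 → $1,611.42
  Nov: +$553.33 − $1,997.88 → $166.87
  Dec: +$553.33 − $1,160.04 → -$439.84
  Jan: +$553.33 − $1,773.48 → -$1,659.99
  Feb: +$553.33 → -$1,106.66
  Mar: +$553.33 → -$553.33
  Apr: +$553.33 → $0.00
Lowest trial balance = -$1,659.99 (Jan)
Initial deposit = cushion − low point = $1,106.66 − (-$1,659.99) = $2,766.65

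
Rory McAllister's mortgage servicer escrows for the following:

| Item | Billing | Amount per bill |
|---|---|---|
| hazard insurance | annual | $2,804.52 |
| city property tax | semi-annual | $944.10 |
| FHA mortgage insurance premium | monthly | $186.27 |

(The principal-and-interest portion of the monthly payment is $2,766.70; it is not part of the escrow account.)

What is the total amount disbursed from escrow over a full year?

Hazard insurance = $2,804.52
City property tax = $944.10 × 2 = $1,888.20
FHA mortgage insurance premium = $186.27 × 12 = $2,235.24
Yearly total = $6,927.96

$6,927.96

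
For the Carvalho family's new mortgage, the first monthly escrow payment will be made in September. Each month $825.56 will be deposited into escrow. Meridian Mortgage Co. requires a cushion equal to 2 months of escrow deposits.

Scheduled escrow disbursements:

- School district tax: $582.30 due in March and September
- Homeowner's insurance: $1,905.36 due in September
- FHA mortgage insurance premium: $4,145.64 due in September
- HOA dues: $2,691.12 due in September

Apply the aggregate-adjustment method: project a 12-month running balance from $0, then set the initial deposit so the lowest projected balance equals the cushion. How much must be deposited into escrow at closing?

Cushion = 2 × $825.56 = $1,651.12
Trial balance (start $0, +$825.56 each month, − disbursements):
  Sep: +$825.56 − $9,324.42 → -$8,498.86
  Oct: +$825.56 → -$7,673.30
  Nov: +$825.56 → -$6,847.74
  Dec: +$825.56 → -$6,022.18
  Jan: +$825.56 → -$5,196.62
  Feb: +$825.56 → -$4,371.06
  Mar: +$825.56 − $582.30 → -$4,127.80
  Apr: +$825.56 → -$3,302.24
  May: +$825.56 → -$2,476.68
  Jun: +$825.56 → -$1,651.12
  Jul: +$825.56 → -$825.56
  Aug: +$825.56 → $0.00
Lowest trial balance = -$8,498.86 (Sep)
Initial deposit = cushion − low point = $1,651.12 − (-$8,498.86) = $10,149.98

$10,149.98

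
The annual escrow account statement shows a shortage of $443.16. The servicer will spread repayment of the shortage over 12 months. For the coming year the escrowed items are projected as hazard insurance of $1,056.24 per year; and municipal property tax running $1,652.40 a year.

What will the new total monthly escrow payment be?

$262.65

Hazard insurance = $1,056.24 per year
Municipal property tax = $1,652.40 per year
Combined annual = $2,708.64
Monthly escrow = $2,708.64 ÷ 12 = $225.72
Shortage per month = $443.16 ÷ 12 = $36.93
Adjusted monthly = $225.72 + $36.93 = $262.65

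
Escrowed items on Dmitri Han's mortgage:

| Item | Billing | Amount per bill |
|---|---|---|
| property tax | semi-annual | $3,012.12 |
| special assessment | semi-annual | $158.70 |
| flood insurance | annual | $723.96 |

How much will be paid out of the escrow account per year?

$7,065.60

Property tax: $3,012.12 × 2 = $6,024.24 per year
Special assessment: $158.70 × 2 = $317.40 per year
Flood insurance: $723.96 per year
Annual escrow total = $7,065.60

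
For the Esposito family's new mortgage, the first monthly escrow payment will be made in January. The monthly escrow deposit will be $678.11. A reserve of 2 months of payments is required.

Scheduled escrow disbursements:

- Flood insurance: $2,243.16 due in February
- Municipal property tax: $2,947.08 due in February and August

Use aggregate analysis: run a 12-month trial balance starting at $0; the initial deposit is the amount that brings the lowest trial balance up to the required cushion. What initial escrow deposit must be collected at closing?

$5,190.24

Cushion = 2 × $678.11 = $1,356.22
Trial balance (start $0, +$678.11 each month, − disbursements):
  Jan: +$678.11 → $678.11
  Feb: +$678.11 − $5,190.24 → -$3,834.02
  Mar: +$678.11 → -$3,155.91
  Apr: +$678.11 → -$2,477.80
  May: +$678.11 → -$1,799.69
  Jun: +$678.11 → -$1,121.58
  Jul: +$678.11 → -$443.47
  Aug: +$678.11 − $2,947.08 → -$2,712.44
  Sep: +$678.11 → -$2,034.33
  Oct: +$678.11 → -$1,356.22
  Nov: +$678.11 → -$678.11
  Dec: +$678.11 → $0.00
Lowest trial balance = -$3,834.02 (Feb)
Initial deposit = cushion − low point = $1,356.22 − (-$3,834.02) = $5,190.24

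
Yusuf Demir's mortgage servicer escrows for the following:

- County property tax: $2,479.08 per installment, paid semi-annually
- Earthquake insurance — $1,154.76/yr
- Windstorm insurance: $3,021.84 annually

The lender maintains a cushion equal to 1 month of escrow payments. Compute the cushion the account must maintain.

County property tax = $2,479.08 × 2 = $4,958.16
Earthquake insurance = $1,154.76
Windstorm insurance = $3,021.84
Total per year = $9,134.76
Per month = $9,134.76 ÷ 12 = $761.23
Required cushion = 1 × $761.23 = $761.23

$761.23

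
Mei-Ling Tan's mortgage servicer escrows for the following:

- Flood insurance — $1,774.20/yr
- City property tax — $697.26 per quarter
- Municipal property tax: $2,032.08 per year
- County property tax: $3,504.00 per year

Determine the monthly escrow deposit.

$841.61

Flood insurance: $1,774.20
City property tax: $697.26 × 4 = $2,789.04
Municipal property tax: $2,032.08
County property tax: $3,504.00
Combined annual = $1,774.20 + $2,789.04 + $2,032.08 + $3,504.00 = $10,099.32
Monthly = $10,099.32 / 12 = $841.61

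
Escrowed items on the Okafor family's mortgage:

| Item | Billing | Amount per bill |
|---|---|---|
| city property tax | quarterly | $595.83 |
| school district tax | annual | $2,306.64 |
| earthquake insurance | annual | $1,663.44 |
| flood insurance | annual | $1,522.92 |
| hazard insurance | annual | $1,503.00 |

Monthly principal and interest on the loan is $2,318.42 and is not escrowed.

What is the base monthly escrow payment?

City property tax = $595.83 × 4 = $2,383.32
School district tax = $2,306.64
Earthquake insurance = $1,663.44
Flood insurance = $1,522.92
Hazard insurance = $1,503.00
Total per year = $2,383.32 + $2,306.64 + $1,663.44 + $1,522.92 + $1,503.00 = $9,379.32
Base monthly escrow = $9,379.32 ÷ 12 = $781.61

$781.61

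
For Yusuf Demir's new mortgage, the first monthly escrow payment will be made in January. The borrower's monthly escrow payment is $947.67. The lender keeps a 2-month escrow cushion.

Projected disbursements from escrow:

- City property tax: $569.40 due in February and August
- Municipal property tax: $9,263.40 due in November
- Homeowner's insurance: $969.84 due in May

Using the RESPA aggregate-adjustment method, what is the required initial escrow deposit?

Cushion = 2 × $947.67 = $1,895.34
Trial balance (start $0, +$947.67 each month, − disbursements):
  Jan: +$947.67 → $947.67
  Feb: +$947.67 − $569.40 → $1,325.94
  Mar: +$947.67 → $2,273.61
  Apr: +$947.67 → $3,221.28
  May: +$947.67 − $969.84 → $3,199.11
  Jun: +$947.67 → $4,146.78
  Jul: +$947.67 → $5,094.45
  Aug: +$947.67 − $569.40 → $5,472.72
  Sep: +$947.67 → $6,420.39
  Oct: +$947.67 → $7,368.06
  Nov: +$947.67 − $9,263.40 → -$947.67
  Dec: +$947.67 → $0.00
Lowest trial balance = -$947.67 (Nov)
Initial deposit = cushion − low point = $1,895.34 − (-$947.67) = $2,843.01

$2,843.01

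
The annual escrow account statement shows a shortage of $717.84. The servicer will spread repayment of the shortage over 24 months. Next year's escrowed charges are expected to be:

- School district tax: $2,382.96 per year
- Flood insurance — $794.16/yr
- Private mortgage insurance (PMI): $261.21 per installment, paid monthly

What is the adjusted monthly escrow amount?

School district tax = $2,382.96/yr
Flood insurance = $794.16/yr
Private mortgage insurance (PMI) = $261.21 × 12 = $3,134.52/yr
Annual escrow total = $2,382.96 + $794.16 + $3,134.52 = $6,311.64
Monthly escrow = $6,311.64 ÷ 12 = $525.97
Shortage spread = $717.84 / 24 = $29.91/mo
Adjusted monthly = $525.97 + $29.91 = $555.88

$555.88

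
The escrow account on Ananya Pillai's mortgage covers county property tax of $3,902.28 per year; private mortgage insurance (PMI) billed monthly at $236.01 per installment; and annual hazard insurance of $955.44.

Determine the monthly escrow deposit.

County property tax — $3,902.28 annually
Private mortgage insurance (PMI) — $236.01 × 12 = $2,832.12 annually
Hazard insurance — $955.44 annually
Yearly total = $3,902.28 + $2,832.12 + $955.44 = $7,689.84
Monthly escrow = $7,689.84 / 12 = $640.82

$640.82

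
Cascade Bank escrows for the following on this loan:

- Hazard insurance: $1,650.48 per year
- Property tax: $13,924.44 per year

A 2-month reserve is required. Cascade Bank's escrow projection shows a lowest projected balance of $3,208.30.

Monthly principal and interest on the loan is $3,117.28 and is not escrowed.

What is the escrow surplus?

Hazard insurance — $1,650.48/yr
Property tax — $13,924.44/yr
Yearly total = $15,574.92
Base monthly escrow = $15,574.92 / 12 = $1,297.91
Required reserve = 2 × $1,297.91 = $2,595.82
Surplus = $3,208.30 − $2,595.82 = $612.48

$612.48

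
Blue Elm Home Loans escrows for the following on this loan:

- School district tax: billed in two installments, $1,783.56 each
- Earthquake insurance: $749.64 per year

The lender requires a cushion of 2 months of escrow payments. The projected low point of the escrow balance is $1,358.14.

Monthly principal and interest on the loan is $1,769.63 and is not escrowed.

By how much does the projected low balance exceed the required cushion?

School district tax: $1,783.56 × 2 = $3,567.12
Earthquake insurance: $749.64
Combined annual = $4,316.76
Per month = $4,316.76 ÷ 12 = $359.73
Required cushion = 2 × $359.73 = $719.46
Surplus = $1,358.14 − $719.46 = $638.68

$638.68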